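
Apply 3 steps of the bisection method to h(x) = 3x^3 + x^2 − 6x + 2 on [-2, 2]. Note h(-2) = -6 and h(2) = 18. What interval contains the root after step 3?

x = 0 gives h = 2, positive; keep [-2, 0]
x = -1 gives h = 6, positive; keep [-2, -1]
x = -1.5 gives h = 3.125, positive; keep [-2, -1.5]

[-2, -1.5]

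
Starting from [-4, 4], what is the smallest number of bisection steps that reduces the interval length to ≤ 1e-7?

27

Width after n steps is 8/2^n. Need 2^n ≥ 8/1e-7 = 80000000.
2^26 = 67108864 < 80000000 ≤ 2^27 = 134217728, so n = 27.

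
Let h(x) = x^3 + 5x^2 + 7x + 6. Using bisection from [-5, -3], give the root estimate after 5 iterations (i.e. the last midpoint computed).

h(-4) = -6 < 0, so the root lies in [-4, -3]
h(-3.5) = -0.125 < 0, so the root lies in [-3.5, -3]
h(-3.25) = 1.734375 > 0, so the root lies in [-3.5, -3.25]
h(-3.375) = 0.8848 > 0, so the root lies in [-3.5, -3.375]
h(-3.4375) = 0.4006 > 0, so the root lies in [-3.5, -3.4375]

-3.4375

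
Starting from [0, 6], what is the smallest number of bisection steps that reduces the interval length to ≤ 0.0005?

14

Width after n steps is 6/2^n. Need 2^n ≥ 6/0.0005 = 12000.
2^13 = 8192 < 12000 ≤ 2^14 = 16384, so n = 14.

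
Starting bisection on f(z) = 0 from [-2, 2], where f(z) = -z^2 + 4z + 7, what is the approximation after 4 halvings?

f(0) = 7 > 0, so the root lies in [-2, 0]
f(-1) = 2 > 0, so the root lies in [-2, -1]
f(-1.5) = -1.25 < 0, so the root lies in [-1.5, -1]
f(-1.25) = 0.4375 > 0, so the root lies in [-1.5, -1.25]

-1.25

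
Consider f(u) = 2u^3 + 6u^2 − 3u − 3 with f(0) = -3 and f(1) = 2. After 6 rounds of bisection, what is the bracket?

[0.84375, 0.859375]

m = 0.5, f(m) = -2.75 (−); new bracket [0.5, 1]
m = 0.75, f(m) = -1.03125 (−); new bracket [0.75, 1]
m = 0.875, f(m) = 0.308594 (+); new bracket [0.75, 0.875]
m = 0.8125, f(m) = -0.4038 (−); new bracket [0.8125, 0.875]
m = 0.84375, f(m) = -0.0584 (−); new bracket [0.84375, 0.875]
m = 0.859375, f(m) = 0.1224 (+); new bracket [0.84375, 0.859375]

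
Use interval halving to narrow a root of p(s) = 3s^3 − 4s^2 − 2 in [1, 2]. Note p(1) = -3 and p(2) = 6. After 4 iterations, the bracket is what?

[1.5625, 1.625]

m = 1.5, p(m) = -0.875 (−); new bracket [1.5, 2]
m = 1.75, p(m) = 1.828125 (+); new bracket [1.5, 1.75]
m = 1.625, p(m) = 0.310547 (+); new bracket [1.5, 1.625]
m = 1.5625, p(m) = -0.3215 (−); new bracket [1.5625, 1.625]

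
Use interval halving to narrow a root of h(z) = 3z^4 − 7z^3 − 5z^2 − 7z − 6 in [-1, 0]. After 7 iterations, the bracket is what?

midpoint -0.5: h = -2.6875 < 0 → [-1, -0.5]
midpoint -0.75: h = 0.339844 > 0 → [-0.75, -0.5]
midpoint -0.625: h = -1.411377 < 0 → [-0.75, -0.625]
midpoint -0.6875: h = -0.6059 < 0 → [-0.75, -0.6875]
midpoint -0.71875: h = -0.152 < 0 → [-0.75, -0.71875]
midpoint -0.734375: h = 0.089 > 0 → [-0.734375, -0.71875]
midpoint -0.7265625: h = -0.0327 < 0 → [-0.734375, -0.7265625]

[-0.734375, -0.7265625]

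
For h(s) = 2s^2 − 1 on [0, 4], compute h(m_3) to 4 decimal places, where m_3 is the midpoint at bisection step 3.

-0.5000

midpoint 2: h = 7 > 0 → [0, 2]
midpoint 1: h = 1 > 0 → [0, 1]
midpoint 0.5: h = -0.5 < 0 → [0.5, 1]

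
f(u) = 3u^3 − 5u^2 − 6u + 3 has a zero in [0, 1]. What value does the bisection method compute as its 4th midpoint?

0.4375

midpoint 0.5: f = -0.875 < 0 → [0, 0.5]
midpoint 0.25: f = 1.234375 > 0 → [0.25, 0.5]
midpoint 0.375: f = 0.205078 > 0 → [0.375, 0.5]
midpoint 0.4375: f = -0.3308 < 0 → [0.375, 0.4375]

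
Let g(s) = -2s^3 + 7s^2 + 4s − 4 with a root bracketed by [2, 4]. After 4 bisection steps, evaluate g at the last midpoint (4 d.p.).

0.2383

midpoint 3: g = 17 > 0 → [3, 4]
midpoint 3.5: g = 10 > 0 → [3.5, 4]
midpoint 3.75: g = 3.96875 > 0 → [3.75, 4]
midpoint 3.875: g = 0.2383 > 0 → [3.875, 4]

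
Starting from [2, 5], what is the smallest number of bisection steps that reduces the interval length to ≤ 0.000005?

20

Width after n steps is 3/2^n. Need 2^n ≥ 3/0.000005 = 600000.
2^19 = 524288 < 600000 ≤ 2^20 = 1048576, so n = 20.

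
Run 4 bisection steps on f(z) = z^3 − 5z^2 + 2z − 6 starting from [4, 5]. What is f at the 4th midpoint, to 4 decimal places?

midpoint 4.5: f = -7.125 < 0 → [4.5, 5]
midpoint 4.75: f = -2.140625 < 0 → [4.75, 5]
midpoint 4.875: f = 0.779297 > 0 → [4.75, 4.875]
midpoint 4.8125: f = -0.7175 < 0 → [4.8125, 4.875]

-0.7175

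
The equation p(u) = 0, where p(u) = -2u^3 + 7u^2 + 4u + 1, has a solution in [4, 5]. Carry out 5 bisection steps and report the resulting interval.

p(4.5) = -21.5 < 0, so the root lies in [4, 4.5]
p(4.25) = -9.09375 < 0, so the root lies in [4, 4.25]
p(4.125) = -3.769531 < 0, so the root lies in [4, 4.125]
p(4.0625) = -1.3169 < 0, so the root lies in [4, 4.0625]
p(4.03125) = -0.1417 < 0, so the root lies in [4, 4.03125]

[4, 4.03125]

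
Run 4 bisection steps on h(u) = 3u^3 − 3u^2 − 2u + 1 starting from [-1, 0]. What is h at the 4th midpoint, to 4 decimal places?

-0.0178

h(-0.5) = 0.875 > 0, so the root lies in [-1, -0.5]
h(-0.75) = -0.453125 < 0, so the root lies in [-0.75, -0.5]
h(-0.625) = 0.345703 > 0, so the root lies in [-0.75, -0.625]
h(-0.6875) = -0.0178 < 0, so the root lies in [-0.6875, -0.625]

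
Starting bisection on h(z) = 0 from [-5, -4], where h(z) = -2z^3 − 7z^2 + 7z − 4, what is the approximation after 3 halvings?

z = -4.5 gives h = 5, positive; keep [-4.5, -4]
z = -4.25 gives h = -6.65625, negative; keep [-4.5, -4.25]
z = -4.375 gives h = -1.128906, negative; keep [-4.5, -4.375]

-4.375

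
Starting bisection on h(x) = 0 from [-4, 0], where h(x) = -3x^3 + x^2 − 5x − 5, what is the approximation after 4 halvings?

h(-2) = 33 > 0, so the root lies in [-2, 0]
h(-1) = 4 > 0, so the root lies in [-1, 0]
h(-0.5) = -1.875 < 0, so the root lies in [-1, -0.5]
h(-0.75) = 0.5781 > 0, so the root lies in [-0.75, -0.5]

-0.75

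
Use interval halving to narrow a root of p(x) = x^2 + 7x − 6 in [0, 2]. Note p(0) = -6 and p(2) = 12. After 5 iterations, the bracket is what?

[0.75, 0.8125]

m = 1, p(m) = 2 (+); new bracket [0, 1]
m = 0.5, p(m) = -2.25 (−); new bracket [0.5, 1]
m = 0.75, p(m) = -0.1875 (−); new bracket [0.75, 1]
m = 0.875, p(m) = 0.8906 (+); new bracket [0.75, 0.875]
m = 0.8125, p(m) = 0.3477 (+); new bracket [0.75, 0.8125]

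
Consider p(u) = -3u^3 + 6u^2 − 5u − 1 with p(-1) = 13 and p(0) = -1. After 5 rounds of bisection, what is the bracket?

u = -0.5 gives p = 3.375, positive; keep [-0.5, 0]
u = -0.25 gives p = 0.671875, positive; keep [-0.25, 0]
u = -0.125 gives p = -0.275391, negative; keep [-0.25, -0.125]
u = -0.1875 gives p = 0.1682, positive; keep [-0.1875, -0.125]
u = -0.15625 gives p = -0.0608, negative; keep [-0.1875, -0.15625]

[-0.1875, -0.15625]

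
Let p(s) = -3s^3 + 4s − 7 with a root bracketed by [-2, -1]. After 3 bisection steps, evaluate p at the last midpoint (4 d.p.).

m = -1.5, p(m) = -2.875 (−); new bracket [-2, -1.5]
m = -1.75, p(m) = 2.078125 (+); new bracket [-1.75, -1.5]
m = -1.625, p(m) = -0.626953 (−); new bracket [-1.75, -1.625]

-0.6270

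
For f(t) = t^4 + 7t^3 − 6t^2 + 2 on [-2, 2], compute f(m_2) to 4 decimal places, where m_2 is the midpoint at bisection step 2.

f(0) = 2 > 0, so the root lies in [-2, 0]
f(-1) = -10 < 0, so the root lies in [-1, 0]

-10.0000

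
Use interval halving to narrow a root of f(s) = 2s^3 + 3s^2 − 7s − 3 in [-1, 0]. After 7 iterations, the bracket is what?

s = -0.5 gives f = 1, positive; keep [-0.5, 0]
s = -0.25 gives f = -1.09375, negative; keep [-0.5, -0.25]
s = -0.375 gives f = -0.058594, negative; keep [-0.5, -0.375]
s = -0.4375 gives f = 0.4692, positive; keep [-0.4375, -0.375]
s = -0.40625 gives f = 0.2048, positive; keep [-0.40625, -0.375]
s = -0.390625 gives f = 0.0729, positive; keep [-0.390625, -0.375]
s = -0.3828125 gives f = 0.0071, positive; keep [-0.3828125, -0.375]

[-0.3828125, -0.375]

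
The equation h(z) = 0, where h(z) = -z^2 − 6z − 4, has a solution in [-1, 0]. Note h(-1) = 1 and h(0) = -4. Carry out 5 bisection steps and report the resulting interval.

m = -0.5, h(m) = -1.25 (−); new bracket [-1, -0.5]
m = -0.75, h(m) = -0.0625 (−); new bracket [-1, -0.75]
m = -0.875, h(m) = 0.484375 (+); new bracket [-0.875, -0.75]
m = -0.8125, h(m) = 0.2148 (+); new bracket [-0.8125, -0.75]
m = -0.78125, h(m) = 0.0771 (+); new bracket [-0.78125, -0.75]

[-0.78125, -0.75]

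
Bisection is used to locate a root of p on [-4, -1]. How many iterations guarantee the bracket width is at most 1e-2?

9

Width after n steps is 3/2^n. Need 2^n ≥ 3/1e-2 = 300.
2^8 = 256 < 300 ≤ 2^9 = 512, so n = 9.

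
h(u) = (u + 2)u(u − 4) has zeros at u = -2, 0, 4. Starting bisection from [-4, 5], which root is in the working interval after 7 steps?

4

m = 0.5, h(m) = -4.375 (−); new bracket [0.5, 5]
m = 2.75, h(m) = -16.328125 (−); new bracket [2.75, 5]
m = 3.875, h(m) = -2.845703 (−); new bracket [3.875, 5]
m = 4.4375, h(m) = 12.4978 (+); new bracket [3.875, 4.4375]
m = 4.15625, h(m) = 3.998 (+); new bracket [3.875, 4.15625]
m = 4.015625, h(m) = 0.3774 (+); new bracket [3.875, 4.015625]
m = 3.9453125, h(m) = -1.2828 (−); new bracket [3.9453125, 4.015625]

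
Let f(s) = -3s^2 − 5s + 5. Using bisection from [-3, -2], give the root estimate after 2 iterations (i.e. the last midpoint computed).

midpoint -2.5: f = -1.25 < 0 → [-2.5, -2]
midpoint -2.25: f = 1.0625 > 0 → [-2.5, -2.25]

-2.25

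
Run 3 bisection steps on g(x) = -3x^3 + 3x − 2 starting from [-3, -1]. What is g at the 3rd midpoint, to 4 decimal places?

0.1094

x = -2 gives g = 16, positive; keep [-2, -1]
x = -1.5 gives g = 3.625, positive; keep [-1.5, -1]
x = -1.25 gives g = 0.109375, positive; keep [-1.25, -1]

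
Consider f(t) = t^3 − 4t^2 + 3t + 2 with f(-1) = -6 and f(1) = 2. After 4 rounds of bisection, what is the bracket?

[-0.5, -0.375]

midpoint 0: f = 2 > 0 → [-1, 0]
midpoint -0.5: f = -0.625 < 0 → [-0.5, 0]
midpoint -0.25: f = 0.984375 > 0 → [-0.5, -0.25]
midpoint -0.375: f = 0.2598 > 0 → [-0.5, -0.375]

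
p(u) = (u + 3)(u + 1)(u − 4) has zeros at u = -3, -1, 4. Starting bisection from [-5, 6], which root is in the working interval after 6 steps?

m = 0.5, p(m) = -18.375 (−); new bracket [0.5, 6]
m = 3.25, p(m) = -19.921875 (−); new bracket [3.25, 6]
m = 4.625, p(m) = 26.806641 (+); new bracket [3.25, 4.625]
m = 3.9375, p(m) = -2.1409 (−); new bracket [3.9375, 4.625]
m = 4.28125, p(m) = 10.8152 (+); new bracket [3.9375, 4.28125]
m = 4.109375, p(m) = 3.973 (+); new bracket [3.9375, 4.109375]

4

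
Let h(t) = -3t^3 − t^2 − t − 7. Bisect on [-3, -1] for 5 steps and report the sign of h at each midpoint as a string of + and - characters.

h(-2) = 15 > 0, so the root lies in [-2, -1]
h(-1.5) = 2.375 > 0, so the root lies in [-1.5, -1]
h(-1.25) = -1.453125 < 0, so the root lies in [-1.5, -1.25]
h(-1.375) = 0.2832 > 0, so the root lies in [-1.375, -1.25]
h(-1.3125) = -0.6272 < 0, so the root lies in [-1.375, -1.3125]

++-+-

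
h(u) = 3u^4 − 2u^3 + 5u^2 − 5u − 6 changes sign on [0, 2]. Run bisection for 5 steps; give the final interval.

midpoint 1: h = -5 < 0 → [1, 2]
midpoint 1.5: h = 6.1875 > 0 → [1, 1.5]
midpoint 1.25: h = -1.019531 < 0 → [1.25, 1.5]
midpoint 1.375: h = 2.1023 > 0 → [1.25, 1.375]
midpoint 1.3125: h = 0.4314 > 0 → [1.25, 1.3125]

[1.25, 1.3125]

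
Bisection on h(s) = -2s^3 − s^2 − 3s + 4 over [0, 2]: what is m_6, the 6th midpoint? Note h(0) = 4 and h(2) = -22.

s = 1 gives h = -2, negative; keep [0, 1]
s = 0.5 gives h = 2, positive; keep [0.5, 1]
s = 0.75 gives h = 0.34375, positive; keep [0.75, 1]
s = 0.875 gives h = -0.7305, negative; keep [0.75, 0.875]
s = 0.8125 gives h = -0.1704, negative; keep [0.75, 0.8125]
s = 0.78125 gives h = 0.0922, positive; keep [0.78125, 0.8125]

0.78125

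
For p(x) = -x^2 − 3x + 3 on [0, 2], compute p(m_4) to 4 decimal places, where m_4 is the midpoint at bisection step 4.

-0.3906

midpoint 1: p = -1 < 0 → [0, 1]
midpoint 0.5: p = 1.25 > 0 → [0.5, 1]
midpoint 0.75: p = 0.1875 > 0 → [0.75, 1]
midpoint 0.875: p = -0.3906 < 0 → [0.75, 0.875]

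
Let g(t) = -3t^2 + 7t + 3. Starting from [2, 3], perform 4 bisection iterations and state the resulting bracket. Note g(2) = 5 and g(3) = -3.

midpoint 2.5: g = 1.75 > 0 → [2.5, 3]
midpoint 2.75: g = -0.4375 < 0 → [2.5, 2.75]
midpoint 2.625: g = 0.703125 > 0 → [2.625, 2.75]
midpoint 2.6875: g = 0.1445 > 0 → [2.6875, 2.75]

[2.6875, 2.75]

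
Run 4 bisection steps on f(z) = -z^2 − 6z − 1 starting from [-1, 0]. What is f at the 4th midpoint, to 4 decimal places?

z = -0.5 gives f = 1.75, positive; keep [-0.5, 0]
z = -0.25 gives f = 0.4375, positive; keep [-0.25, 0]
z = -0.125 gives f = -0.265625, negative; keep [-0.25, -0.125]
z = -0.1875 gives f = 0.0898, positive; keep [-0.1875, -0.125]

0.0898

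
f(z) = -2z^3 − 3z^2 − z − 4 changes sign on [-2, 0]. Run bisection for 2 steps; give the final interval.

[-2, -1.5]

z = -1 gives f = -4, negative; keep [-2, -1]
z = -1.5 gives f = -2.5, negative; keep [-2, -1.5]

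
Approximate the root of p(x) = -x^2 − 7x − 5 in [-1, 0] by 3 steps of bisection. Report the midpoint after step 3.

p(-0.5) = -1.75 < 0, so the root lies in [-1, -0.5]
p(-0.75) = -0.3125 < 0, so the root lies in [-1, -0.75]
p(-0.875) = 0.359375 > 0, so the root lies in [-0.875, -0.75]

-0.875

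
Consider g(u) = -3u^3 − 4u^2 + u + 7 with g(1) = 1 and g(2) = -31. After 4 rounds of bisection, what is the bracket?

[1, 1.0625]

midpoint 1.5: g = -10.625 < 0 → [1, 1.5]
midpoint 1.25: g = -3.859375 < 0 → [1, 1.25]
midpoint 1.125: g = -1.208984 < 0 → [1, 1.125]
midpoint 1.0625: g = -0.0515 < 0 → [1, 1.0625]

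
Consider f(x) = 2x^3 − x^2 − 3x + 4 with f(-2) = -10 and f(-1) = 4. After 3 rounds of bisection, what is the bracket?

f(-1.5) = -0.5 < 0, so the root lies in [-1.5, -1]
f(-1.25) = 2.28125 > 0, so the root lies in [-1.5, -1.25]
f(-1.375) = 1.035156 > 0, so the root lies in [-1.5, -1.375]

[-1.5, -1.375]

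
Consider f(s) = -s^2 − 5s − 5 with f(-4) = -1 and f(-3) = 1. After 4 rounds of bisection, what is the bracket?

[-3.625, -3.5625]

midpoint -3.5: f = 0.25 > 0 → [-4, -3.5]
midpoint -3.75: f = -0.3125 < 0 → [-3.75, -3.5]
midpoint -3.625: f = -0.015625 < 0 → [-3.625, -3.5]
midpoint -3.5625: f = 0.1211 > 0 → [-3.625, -3.5625]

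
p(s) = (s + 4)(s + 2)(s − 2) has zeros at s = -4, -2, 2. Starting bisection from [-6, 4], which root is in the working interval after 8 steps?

midpoint -1: p = -9 < 0 → [-1, 4]
midpoint 1.5: p = -9.625 < 0 → [1.5, 4]
midpoint 2.75: p = 24.046875 > 0 → [1.5, 2.75]
midpoint 2.125: p = 3.1582 > 0 → [1.5, 2.125]
midpoint 1.8125: p = -4.155 < 0 → [1.8125, 2.125]
midpoint 1.96875: p = -0.7403 < 0 → [1.96875, 2.125]
midpoint 2.046875: p = 1.1471 > 0 → [1.96875, 2.046875]
midpoint 2.0078125: p = 0.1881 > 0 → [1.96875, 2.0078125]

2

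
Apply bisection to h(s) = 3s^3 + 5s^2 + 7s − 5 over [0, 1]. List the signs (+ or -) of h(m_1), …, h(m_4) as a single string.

+---

midpoint 0.5: h = 0.125 > 0 → [0, 0.5]
midpoint 0.25: h = -2.890625 < 0 → [0.25, 0.5]
midpoint 0.375: h = -1.513672 < 0 → [0.375, 0.5]
midpoint 0.4375: h = -0.7292 < 0 → [0.4375, 0.5]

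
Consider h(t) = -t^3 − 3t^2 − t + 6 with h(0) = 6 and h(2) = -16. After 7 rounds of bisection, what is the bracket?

[1.09375, 1.109375]

h(1) = 1 > 0, so the root lies in [1, 2]
h(1.5) = -5.625 < 0, so the root lies in [1, 1.5]
h(1.25) = -1.890625 < 0, so the root lies in [1, 1.25]
h(1.125) = -0.3457 < 0, so the root lies in [1, 1.125]
h(1.0625) = 0.3513 > 0, so the root lies in [1.0625, 1.125]
h(1.09375) = 0.0089 > 0, so the root lies in [1.09375, 1.125]
h(1.109375) = -0.1668 < 0, so the root lies in [1.09375, 1.109375]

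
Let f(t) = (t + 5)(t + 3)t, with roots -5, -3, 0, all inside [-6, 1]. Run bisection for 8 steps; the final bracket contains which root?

t = -2.5 gives f = -3.125, negative; keep [-2.5, 1]
t = -0.75 gives f = -7.171875, negative; keep [-0.75, 1]
t = 0.125 gives f = 2.001953, positive; keep [-0.75, 0.125]
t = -0.3125 gives f = -3.9368, negative; keep [-0.3125, 0.125]
t = -0.09375 gives f = -1.3368, negative; keep [-0.09375, 0.125]
t = 0.015625 gives f = 0.2363, positive; keep [-0.09375, 0.015625]
t = -0.0390625 gives f = -0.5738, negative; keep [-0.0390625, 0.015625]
t = -0.01171875 gives f = -0.1747, negative; keep [-0.01171875, 0.015625]

0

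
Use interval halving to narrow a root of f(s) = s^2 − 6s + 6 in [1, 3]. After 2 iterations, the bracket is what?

f(2) = -2 < 0, so the root lies in [1, 2]
f(1.5) = -0.75 < 0, so the root lies in [1, 1.5]

[1, 1.5]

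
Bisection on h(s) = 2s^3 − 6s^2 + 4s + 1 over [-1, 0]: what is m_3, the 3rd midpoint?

-0.125

h(-0.5) = -2.75 < 0, so the root lies in [-0.5, 0]
h(-0.25) = -0.40625 < 0, so the root lies in [-0.25, 0]
h(-0.125) = 0.402344 > 0, so the root lies in [-0.25, -0.125]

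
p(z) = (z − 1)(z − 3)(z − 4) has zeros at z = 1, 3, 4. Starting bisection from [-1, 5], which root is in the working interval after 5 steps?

m = 2, p(m) = 2 (+); new bracket [-1, 2]
m = 0.5, p(m) = -4.375 (−); new bracket [0.5, 2]
m = 1.25, p(m) = 1.203125 (+); new bracket [0.5, 1.25]
m = 0.875, p(m) = -0.8301 (−); new bracket [0.875, 1.25]
m = 1.0625, p(m) = 0.3557 (+); new bracket [0.875, 1.0625]

1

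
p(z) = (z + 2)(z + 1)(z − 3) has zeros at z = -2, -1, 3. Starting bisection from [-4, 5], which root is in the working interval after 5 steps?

3

m = 0.5, p(m) = -9.375 (−); new bracket [0.5, 5]
m = 2.75, p(m) = -4.453125 (−); new bracket [2.75, 5]
m = 3.875, p(m) = 25.060547 (+); new bracket [2.75, 3.875]
m = 3.3125, p(m) = 7.1594 (+); new bracket [2.75, 3.3125]
m = 3.03125, p(m) = 0.6338 (+); new bracket [2.75, 3.03125]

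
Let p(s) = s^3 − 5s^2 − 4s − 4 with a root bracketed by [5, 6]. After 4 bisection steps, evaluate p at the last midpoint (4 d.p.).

0.2004

midpoint 5.5: p = -10.875 < 0 → [5.5, 6]
midpoint 5.75: p = -2.203125 < 0 → [5.75, 6]
midpoint 5.875: p = 2.701172 > 0 → [5.75, 5.875]
midpoint 5.8125: p = 0.2004 > 0 → [5.75, 5.8125]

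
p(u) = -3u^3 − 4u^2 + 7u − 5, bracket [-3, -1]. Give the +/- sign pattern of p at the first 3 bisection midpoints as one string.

u = -2 gives p = -11, negative; keep [-3, -2]
u = -2.5 gives p = -0.625, negative; keep [-3, -2.5]
u = -2.75 gives p = 7.890625, positive; keep [-2.75, -2.5]

--+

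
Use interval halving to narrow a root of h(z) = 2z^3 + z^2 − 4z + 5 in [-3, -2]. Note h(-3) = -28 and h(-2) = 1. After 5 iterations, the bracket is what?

z = -2.5 gives h = -10, negative; keep [-2.5, -2]
z = -2.25 gives h = -3.71875, negative; keep [-2.25, -2]
z = -2.125 gives h = -1.175781, negative; keep [-2.125, -2]
z = -2.0625 gives h = -0.0435, negative; keep [-2.0625, -2]
z = -2.03125 gives h = 0.4892, positive; keep [-2.0625, -2.03125]

[-2.0625, -2.03125]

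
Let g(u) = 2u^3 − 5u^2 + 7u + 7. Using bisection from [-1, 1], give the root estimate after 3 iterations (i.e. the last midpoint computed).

m = 0, g(m) = 7 (+); new bracket [-1, 0]
m = -0.5, g(m) = 2 (+); new bracket [-1, -0.5]
m = -0.75, g(m) = -1.90625 (−); new bracket [-0.75, -0.5]

-0.75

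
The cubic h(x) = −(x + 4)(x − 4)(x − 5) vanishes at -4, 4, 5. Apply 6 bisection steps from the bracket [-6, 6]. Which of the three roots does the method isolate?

midpoint 0: h = -80 < 0 → [-6, 0]
midpoint -3: h = -56 < 0 → [-6, -3]
midpoint -4.5: h = 40.375 > 0 → [-4.5, -3]
midpoint -3.75: h = -16.9531 < 0 → [-4.5, -3.75]
midpoint -4.125: h = 9.2676 > 0 → [-4.125, -3.75]
midpoint -3.9375: h = -4.4338 < 0 → [-4.125, -3.9375]

-4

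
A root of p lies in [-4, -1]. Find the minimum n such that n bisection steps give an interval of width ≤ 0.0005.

13

Width after n steps is 3/2^n. Need 2^n ≥ 3/0.0005 = 6000.
2^12 = 4096 < 6000 ≤ 2^13 = 8192, so n = 13.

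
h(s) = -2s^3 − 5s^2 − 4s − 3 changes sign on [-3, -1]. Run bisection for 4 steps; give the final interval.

s = -2 gives h = 1, positive; keep [-2, -1]
s = -1.5 gives h = -1.5, negative; keep [-2, -1.5]
s = -1.75 gives h = -0.59375, negative; keep [-2, -1.75]
s = -1.875 gives h = 0.1055, positive; keep [-1.875, -1.75]

[-1.875, -1.75]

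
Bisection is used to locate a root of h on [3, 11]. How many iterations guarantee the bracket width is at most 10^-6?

Width after n steps is 8/2^n. Need 2^n ≥ 8/10^-6 = 8000000.
2^22 = 4194304 < 8000000 ≤ 2^23 = 8388608, so n = 23.

23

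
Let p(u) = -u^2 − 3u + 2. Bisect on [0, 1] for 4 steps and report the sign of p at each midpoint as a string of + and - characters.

+---

u = 0.5 gives p = 0.25, positive; keep [0.5, 1]
u = 0.75 gives p = -0.8125, negative; keep [0.5, 0.75]
u = 0.625 gives p = -0.265625, negative; keep [0.5, 0.625]
u = 0.5625 gives p = -0.0039, negative; keep [0.5, 0.5625]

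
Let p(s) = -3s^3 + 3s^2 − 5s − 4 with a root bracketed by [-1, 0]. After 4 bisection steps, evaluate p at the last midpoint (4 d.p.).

0.2957

midpoint -0.5: p = -0.375 < 0 → [-1, -0.5]
midpoint -0.75: p = 2.703125 > 0 → [-0.75, -0.5]
midpoint -0.625: p = 1.029297 > 0 → [-0.625, -0.5]
midpoint -0.5625: p = 0.2957 > 0 → [-0.5625, -0.5]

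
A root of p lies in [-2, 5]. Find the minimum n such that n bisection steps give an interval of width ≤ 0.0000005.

Width after n steps is 7/2^n. Need 2^n ≥ 7/0.0000005 = 14000000.
2^23 = 8388608 < 14000000 ≤ 2^24 = 16777216, so n = 24.

24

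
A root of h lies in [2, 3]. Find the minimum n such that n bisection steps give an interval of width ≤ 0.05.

Width after n steps is 1/2^n. Need 2^n ≥ 1/0.05 = 20.
2^4 = 16 < 20 ≤ 2^5 = 32, so n = 5.

5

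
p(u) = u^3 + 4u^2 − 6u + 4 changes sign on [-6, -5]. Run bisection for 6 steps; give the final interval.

[-5.28125, -5.265625]

u = -5.5 gives p = -8.375, negative; keep [-5.5, -5]
u = -5.25 gives p = 1.046875, positive; keep [-5.5, -5.25]
u = -5.375 gives p = -3.474609, negative; keep [-5.375, -5.25]
u = -5.3125 gives p = -1.1672, negative; keep [-5.3125, -5.25]
u = -5.28125 gives p = -0.0486, negative; keep [-5.28125, -5.25]
u = -5.265625 gives p = 0.502, positive; keep [-5.28125, -5.265625]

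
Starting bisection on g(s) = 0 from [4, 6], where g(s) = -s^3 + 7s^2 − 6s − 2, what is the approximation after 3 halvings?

m = 5, g(m) = 18 (+); new bracket [5, 6]
m = 5.5, g(m) = 10.375 (+); new bracket [5.5, 6]
m = 5.75, g(m) = 4.828125 (+); new bracket [5.75, 6]

5.75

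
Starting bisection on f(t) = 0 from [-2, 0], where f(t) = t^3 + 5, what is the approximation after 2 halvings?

-1.5

t = -1 gives f = 4, positive; keep [-2, -1]
t = -1.5 gives f = 1.625, positive; keep [-2, -1.5]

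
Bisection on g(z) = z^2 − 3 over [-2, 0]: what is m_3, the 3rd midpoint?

-1.75

g(-1) = -2 < 0, so the root lies in [-2, -1]
g(-1.5) = -0.75 < 0, so the root lies in [-2, -1.5]
g(-1.75) = 0.0625 > 0, so the root lies in [-1.75, -1.5]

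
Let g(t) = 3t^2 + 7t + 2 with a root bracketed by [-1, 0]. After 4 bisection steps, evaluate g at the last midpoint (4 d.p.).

m = -0.5, g(m) = -0.75 (−); new bracket [-0.5, 0]
m = -0.25, g(m) = 0.4375 (+); new bracket [-0.5, -0.25]
m = -0.375, g(m) = -0.203125 (−); new bracket [-0.375, -0.25]
m = -0.3125, g(m) = 0.1055 (+); new bracket [-0.375, -0.3125]

0.1055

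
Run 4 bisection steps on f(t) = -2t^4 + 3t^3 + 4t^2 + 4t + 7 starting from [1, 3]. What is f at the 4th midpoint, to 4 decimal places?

midpoint 2: f = 23 > 0 → [2, 3]
midpoint 2.5: f = 10.75 > 0 → [2.5, 3]
midpoint 2.75: f = -3.742188 < 0 → [2.5, 2.75]
midpoint 2.625: f = 4.3647 > 0 → [2.625, 2.75]

4.3647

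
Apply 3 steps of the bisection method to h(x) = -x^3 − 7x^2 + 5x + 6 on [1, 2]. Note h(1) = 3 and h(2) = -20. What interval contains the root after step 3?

x = 1.5 gives h = -5.625, negative; keep [1, 1.5]
x = 1.25 gives h = -0.640625, negative; keep [1, 1.25]
x = 1.125 gives h = 1.341797, positive; keep [1.125, 1.25]

[1.125, 1.25]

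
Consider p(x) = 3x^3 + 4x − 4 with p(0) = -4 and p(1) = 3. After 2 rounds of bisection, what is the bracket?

midpoint 0.5: p = -1.625 < 0 → [0.5, 1]
midpoint 0.75: p = 0.265625 > 0 → [0.5, 0.75]

[0.5, 0.75]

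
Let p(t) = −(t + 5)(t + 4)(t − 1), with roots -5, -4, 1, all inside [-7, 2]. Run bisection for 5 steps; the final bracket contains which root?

p(-2.5) = 13.125 > 0, so the root lies in [-2.5, 2]
p(-0.25) = 22.265625 > 0, so the root lies in [-0.25, 2]
p(0.875) = 3.580078 > 0, so the root lies in [0.875, 2]
p(1.4375) = -15.3142 < 0, so the root lies in [0.875, 1.4375]
p(1.15625) = -4.9599 < 0, so the root lies in [0.875, 1.15625]

1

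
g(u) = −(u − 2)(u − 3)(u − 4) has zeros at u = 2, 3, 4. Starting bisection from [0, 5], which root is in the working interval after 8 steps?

u = 2.5 gives g = -0.375, negative; keep [0, 2.5]
u = 1.25 gives g = 3.609375, positive; keep [1.25, 2.5]
u = 1.875 gives g = 0.298828, positive; keep [1.875, 2.5]
u = 2.1875 gives g = -0.2761, negative; keep [1.875, 2.1875]
u = 2.03125 gives g = -0.0596, negative; keep [1.875, 2.03125]
u = 1.953125 gives g = 0.1004, positive; keep [1.953125, 2.03125]
u = 1.9921875 gives g = 0.0158, positive; keep [1.9921875, 2.03125]
u = 2.01171875 gives g = -0.023, negative; keep [1.9921875, 2.01171875]

2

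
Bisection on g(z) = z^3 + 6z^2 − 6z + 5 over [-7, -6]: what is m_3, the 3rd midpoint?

g(-6.5) = 22.875 > 0, so the root lies in [-7, -6.5]
g(-6.75) = 11.328125 > 0, so the root lies in [-7, -6.75]
g(-6.875) = 4.892578 > 0, so the root lies in [-7, -6.875]

-6.875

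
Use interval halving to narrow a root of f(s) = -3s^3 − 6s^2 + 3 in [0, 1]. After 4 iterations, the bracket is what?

s = 0.5 gives f = 1.125, positive; keep [0.5, 1]
s = 0.75 gives f = -1.640625, negative; keep [0.5, 0.75]
s = 0.625 gives f = -0.076172, negative; keep [0.5, 0.625]
s = 0.5625 gives f = 0.5676, positive; keep [0.5625, 0.625]

[0.5625, 0.625]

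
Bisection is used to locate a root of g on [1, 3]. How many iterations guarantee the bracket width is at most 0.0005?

12

Width after n steps is 2/2^n. Need 2^n ≥ 2/0.0005 = 4000.
2^11 = 2048 < 4000 ≤ 2^12 = 4096, so n = 12.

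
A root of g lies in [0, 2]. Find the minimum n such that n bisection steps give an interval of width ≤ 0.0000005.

22

Width after n steps is 2/2^n. Need 2^n ≥ 2/0.0000005 = 4000000.
2^21 = 2097152 < 4000000 ≤ 2^22 = 4194304, so n = 22.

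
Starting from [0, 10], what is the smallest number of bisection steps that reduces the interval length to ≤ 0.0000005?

Width after n steps is 10/2^n. Need 2^n ≥ 10/0.0000005 = 20000000.
2^24 = 16777216 < 20000000 ≤ 2^25 = 33554432, so n = 25.

25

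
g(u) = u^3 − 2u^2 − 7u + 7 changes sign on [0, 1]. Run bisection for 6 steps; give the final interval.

[0.875, 0.890625]

midpoint 0.5: g = 3.125 > 0 → [0.5, 1]
midpoint 0.75: g = 1.046875 > 0 → [0.75, 1]
midpoint 0.875: g = 0.013672 > 0 → [0.875, 1]
midpoint 0.9375: g = -0.4963 < 0 → [0.875, 0.9375]
midpoint 0.90625: g = -0.242 < 0 → [0.875, 0.90625]
midpoint 0.890625: g = -0.1143 < 0 → [0.875, 0.890625]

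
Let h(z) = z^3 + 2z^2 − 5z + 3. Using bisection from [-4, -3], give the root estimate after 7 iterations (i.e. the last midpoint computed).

midpoint -3.5: h = 2.125 > 0 → [-4, -3.5]
midpoint -3.75: h = -2.859375 < 0 → [-3.75, -3.5]
midpoint -3.625: h = -0.228516 < 0 → [-3.625, -3.5]
midpoint -3.5625: h = 0.9822 > 0 → [-3.625, -3.5625]
midpoint -3.59375: h = 0.3854 > 0 → [-3.625, -3.59375]
midpoint -3.609375: h = 0.0806 > 0 → [-3.625, -3.609375]
midpoint -3.6171875: h = -0.0734 < 0 → [-3.6171875, -3.609375]

-3.6171875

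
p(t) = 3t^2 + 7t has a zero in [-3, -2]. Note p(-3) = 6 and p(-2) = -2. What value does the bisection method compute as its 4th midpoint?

p(-2.5) = 1.25 > 0, so the root lies in [-2.5, -2]
p(-2.25) = -0.5625 < 0, so the root lies in [-2.5, -2.25]
p(-2.375) = 0.296875 > 0, so the root lies in [-2.375, -2.25]
p(-2.3125) = -0.1445 < 0, so the root lies in [-2.375, -2.3125]

-2.3125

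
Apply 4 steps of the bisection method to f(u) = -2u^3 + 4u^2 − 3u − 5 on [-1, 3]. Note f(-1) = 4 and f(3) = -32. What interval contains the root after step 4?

[-0.75, -0.5]

u = 1 gives f = -6, negative; keep [-1, 1]
u = 0 gives f = -5, negative; keep [-1, 0]
u = -0.5 gives f = -2.25, negative; keep [-1, -0.5]
u = -0.75 gives f = 0.3438, positive; keep [-0.75, -0.5]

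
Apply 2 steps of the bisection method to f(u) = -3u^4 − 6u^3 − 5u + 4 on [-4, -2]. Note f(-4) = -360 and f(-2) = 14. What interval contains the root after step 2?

u = -3 gives f = -62, negative; keep [-3, -2]
u = -2.5 gives f = -6.9375, negative; keep [-2.5, -2]

[-2.5, -2]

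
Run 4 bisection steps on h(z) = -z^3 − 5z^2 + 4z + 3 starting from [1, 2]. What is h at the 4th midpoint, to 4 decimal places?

z = 1.5 gives h = -5.625, negative; keep [1, 1.5]
z = 1.25 gives h = -1.765625, negative; keep [1, 1.25]
z = 1.125 gives h = -0.251953, negative; keep [1, 1.125]
z = 1.0625 gives h = 0.406, positive; keep [1.0625, 1.125]

0.4060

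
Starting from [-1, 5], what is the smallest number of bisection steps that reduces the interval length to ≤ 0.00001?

Width after n steps is 6/2^n. Need 2^n ≥ 6/0.00001 = 600000.
2^19 = 524288 < 600000 ≤ 2^20 = 1048576, so n = 20.

20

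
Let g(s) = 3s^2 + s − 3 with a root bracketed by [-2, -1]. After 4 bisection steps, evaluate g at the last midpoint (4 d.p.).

g(-1.5) = 2.25 > 0, so the root lies in [-1.5, -1]
g(-1.25) = 0.4375 > 0, so the root lies in [-1.25, -1]
g(-1.125) = -0.328125 < 0, so the root lies in [-1.25, -1.125]
g(-1.1875) = 0.043 > 0, so the root lies in [-1.1875, -1.125]

0.0430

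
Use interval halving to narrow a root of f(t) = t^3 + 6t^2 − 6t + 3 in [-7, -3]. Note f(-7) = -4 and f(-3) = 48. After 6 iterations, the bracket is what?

[-6.9375, -6.875]

m = -5, f(m) = 58 (+); new bracket [-7, -5]
m = -6, f(m) = 39 (+); new bracket [-7, -6]
m = -6.5, f(m) = 20.875 (+); new bracket [-7, -6.5]
m = -6.75, f(m) = 9.3281 (+); new bracket [-7, -6.75]
m = -6.875, f(m) = 2.8926 (+); new bracket [-7, -6.875]
m = -6.9375, f(m) = -0.4958 (−); new bracket [-6.9375, -6.875]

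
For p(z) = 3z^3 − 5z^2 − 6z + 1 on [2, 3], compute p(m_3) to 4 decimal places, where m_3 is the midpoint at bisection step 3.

-1.2637

m = 2.5, p(m) = 1.625 (+); new bracket [2, 2.5]
m = 2.25, p(m) = -3.640625 (−); new bracket [2.25, 2.5]
m = 2.375, p(m) = -1.263672 (−); new bracket [2.375, 2.5]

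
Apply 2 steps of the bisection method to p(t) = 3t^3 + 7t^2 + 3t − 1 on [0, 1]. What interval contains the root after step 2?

[0, 0.25]

m = 0.5, p(m) = 2.625 (+); new bracket [0, 0.5]
m = 0.25, p(m) = 0.234375 (+); new bracket [0, 0.25]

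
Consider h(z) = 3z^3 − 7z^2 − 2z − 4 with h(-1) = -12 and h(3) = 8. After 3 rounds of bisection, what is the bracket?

midpoint 1: h = -10 < 0 → [1, 3]
midpoint 2: h = -12 < 0 → [2, 3]
midpoint 2.5: h = -5.875 < 0 → [2.5, 3]

[2.5, 3]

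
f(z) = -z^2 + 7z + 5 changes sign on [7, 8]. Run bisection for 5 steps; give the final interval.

m = 7.5, f(m) = 1.25 (+); new bracket [7.5, 8]
m = 7.75, f(m) = -0.8125 (−); new bracket [7.5, 7.75]
m = 7.625, f(m) = 0.234375 (+); new bracket [7.625, 7.75]
m = 7.6875, f(m) = -0.2852 (−); new bracket [7.625, 7.6875]
m = 7.65625, f(m) = -0.0244 (−); new bracket [7.625, 7.65625]

[7.625, 7.65625]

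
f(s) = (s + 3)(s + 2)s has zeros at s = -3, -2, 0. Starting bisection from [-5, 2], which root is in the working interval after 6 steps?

f(-1.5) = -1.125 < 0, so the root lies in [-1.5, 2]
f(0.25) = 1.828125 > 0, so the root lies in [-1.5, 0.25]
f(-0.625) = -2.041016 < 0, so the root lies in [-0.625, 0.25]
f(-0.1875) = -0.9558 < 0, so the root lies in [-0.1875, 0.25]
f(0.03125) = 0.1924 > 0, so the root lies in [-0.1875, 0.03125]
f(-0.078125) = -0.4387 < 0, so the root lies in [-0.078125, 0.03125]

0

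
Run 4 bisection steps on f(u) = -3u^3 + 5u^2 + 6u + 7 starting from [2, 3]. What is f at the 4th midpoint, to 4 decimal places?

1.0056

f(2.5) = 6.375 > 0, so the root lies in [2.5, 3]
f(2.75) = -1.078125 < 0, so the root lies in [2.5, 2.75]
f(2.625) = 2.939453 > 0, so the root lies in [2.625, 2.75]
f(2.6875) = 1.0056 > 0, so the root lies in [2.6875, 2.75]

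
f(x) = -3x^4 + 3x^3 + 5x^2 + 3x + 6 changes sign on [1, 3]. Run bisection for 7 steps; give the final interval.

[2.171875, 2.1875]

midpoint 2: f = 8 > 0 → [2, 3]
midpoint 2.5: f = -25.5625 < 0 → [2, 2.5]
midpoint 2.25: f = -4.652344 < 0 → [2, 2.25]
midpoint 2.125: f = 2.5676 > 0 → [2.125, 2.25]
midpoint 2.1875: f = -0.8023 < 0 → [2.125, 2.1875]
midpoint 2.15625: f = 0.9406 > 0 → [2.15625, 2.1875]
midpoint 2.171875: f = 0.0839 > 0 → [2.171875, 2.1875]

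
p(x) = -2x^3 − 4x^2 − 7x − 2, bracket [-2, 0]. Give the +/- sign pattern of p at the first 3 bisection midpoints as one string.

midpoint -1: p = 3 > 0 → [-1, 0]
midpoint -0.5: p = 0.75 > 0 → [-0.5, 0]
midpoint -0.25: p = -0.46875 < 0 → [-0.5, -0.25]

++-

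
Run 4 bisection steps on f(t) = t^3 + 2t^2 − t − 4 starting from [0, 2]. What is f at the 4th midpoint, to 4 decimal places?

m = 1, f(m) = -2 (−); new bracket [1, 2]
m = 1.5, f(m) = 2.375 (+); new bracket [1, 1.5]
m = 1.25, f(m) = -0.171875 (−); new bracket [1.25, 1.5]
m = 1.375, f(m) = 1.0059 (+); new bracket [1.25, 1.375]

1.0059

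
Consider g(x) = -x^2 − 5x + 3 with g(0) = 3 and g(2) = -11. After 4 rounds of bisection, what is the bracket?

midpoint 1: g = -3 < 0 → [0, 1]
midpoint 0.5: g = 0.25 > 0 → [0.5, 1]
midpoint 0.75: g = -1.3125 < 0 → [0.5, 0.75]
midpoint 0.625: g = -0.5156 < 0 → [0.5, 0.625]

[0.5, 0.625]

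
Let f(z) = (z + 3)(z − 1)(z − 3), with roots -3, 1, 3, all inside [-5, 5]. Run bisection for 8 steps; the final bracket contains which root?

-3

m = 0, f(m) = 9 (+); new bracket [-5, 0]
m = -2.5, f(m) = 9.625 (+); new bracket [-5, -2.5]
m = -3.75, f(m) = -24.046875 (−); new bracket [-3.75, -2.5]
m = -3.125, f(m) = -3.1582 (−); new bracket [-3.125, -2.5]
m = -2.8125, f(m) = 4.155 (+); new bracket [-3.125, -2.8125]
m = -2.96875, f(m) = 0.7403 (+); new bracket [-3.125, -2.96875]
m = -3.046875, f(m) = -1.1471 (−); new bracket [-3.046875, -2.96875]
m = -3.0078125, f(m) = -0.1881 (−); new bracket [-3.0078125, -2.96875]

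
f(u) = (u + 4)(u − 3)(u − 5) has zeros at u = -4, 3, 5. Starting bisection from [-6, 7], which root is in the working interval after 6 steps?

-4

m = 0.5, f(m) = 50.625 (+); new bracket [-6, 0.5]
m = -2.75, f(m) = 55.703125 (+); new bracket [-6, -2.75]
m = -4.375, f(m) = -25.927734 (−); new bracket [-4.375, -2.75]
m = -3.5625, f(m) = 24.5837 (+); new bracket [-4.375, -3.5625]
m = -3.96875, f(m) = 1.9532 (+); new bracket [-4.375, -3.96875]
m = -4.171875, f(m) = -11.3059 (−); new bracket [-4.171875, -3.96875]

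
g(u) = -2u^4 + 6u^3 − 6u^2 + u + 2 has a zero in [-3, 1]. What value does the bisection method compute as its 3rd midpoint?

g(-1) = -13 < 0, so the root lies in [-1, 1]
g(0) = 2 > 0, so the root lies in [-1, 0]
g(-0.5) = -0.875 < 0, so the root lies in [-0.5, 0]

-0.5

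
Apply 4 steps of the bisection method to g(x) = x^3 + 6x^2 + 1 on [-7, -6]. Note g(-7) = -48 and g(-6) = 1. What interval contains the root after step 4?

m = -6.5, g(m) = -20.125 (−); new bracket [-6.5, -6]
m = -6.25, g(m) = -8.765625 (−); new bracket [-6.25, -6]
m = -6.125, g(m) = -3.689453 (−); new bracket [-6.125, -6]
m = -6.0625, g(m) = -1.2971 (−); new bracket [-6.0625, -6]

[-6.0625, -6]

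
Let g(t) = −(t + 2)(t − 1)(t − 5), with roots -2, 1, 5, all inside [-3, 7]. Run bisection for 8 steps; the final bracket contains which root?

5

m = 2, g(m) = 12 (+); new bracket [2, 7]
m = 4.5, g(m) = 11.375 (+); new bracket [4.5, 7]
m = 5.75, g(m) = -27.609375 (−); new bracket [4.5, 5.75]
m = 5.125, g(m) = -3.6738 (−); new bracket [4.5, 5.125]
m = 4.8125, g(m) = 4.8699 (+); new bracket [4.8125, 5.125]
m = 4.96875, g(m) = 0.8643 (+); new bracket [4.96875, 5.125]
m = 5.046875, g(m) = -1.3368 (−); new bracket [4.96875, 5.046875]
m = 5.0078125, g(m) = -0.2194 (−); new bracket [4.96875, 5.0078125]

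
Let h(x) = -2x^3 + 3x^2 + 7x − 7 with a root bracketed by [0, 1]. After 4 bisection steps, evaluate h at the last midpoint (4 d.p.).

-0.4048

m = 0.5, h(m) = -3 (−); new bracket [0.5, 1]
m = 0.75, h(m) = -0.90625 (−); new bracket [0.75, 1]
m = 0.875, h(m) = 0.082031 (+); new bracket [0.75, 0.875]
m = 0.8125, h(m) = -0.4048 (−); new bracket [0.8125, 0.875]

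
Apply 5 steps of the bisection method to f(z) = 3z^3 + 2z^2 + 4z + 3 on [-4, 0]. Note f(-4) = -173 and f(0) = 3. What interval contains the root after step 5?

[-0.75, -0.625]

f(-2) = -21 < 0, so the root lies in [-2, 0]
f(-1) = -2 < 0, so the root lies in [-1, 0]
f(-0.5) = 1.125 > 0, so the root lies in [-1, -0.5]
f(-0.75) = -0.1406 < 0, so the root lies in [-0.75, -0.5]
f(-0.625) = 0.5488 > 0, so the root lies in [-0.75, -0.625]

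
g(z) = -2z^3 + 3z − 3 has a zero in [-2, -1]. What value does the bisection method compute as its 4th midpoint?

m = -1.5, g(m) = -0.75 (−); new bracket [-2, -1.5]
m = -1.75, g(m) = 2.46875 (+); new bracket [-1.75, -1.5]
m = -1.625, g(m) = 0.707031 (+); new bracket [-1.625, -1.5]
m = -1.5625, g(m) = -0.0581 (−); new bracket [-1.625, -1.5625]

-1.5625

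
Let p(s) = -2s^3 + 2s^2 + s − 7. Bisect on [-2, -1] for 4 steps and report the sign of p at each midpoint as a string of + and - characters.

s = -1.5 gives p = 2.75, positive; keep [-1.5, -1]
s = -1.25 gives p = -1.21875, negative; keep [-1.5, -1.25]
s = -1.375 gives p = 0.605469, positive; keep [-1.375, -1.25]
s = -1.3125 gives p = -0.3452, negative; keep [-1.375, -1.3125]

+-+-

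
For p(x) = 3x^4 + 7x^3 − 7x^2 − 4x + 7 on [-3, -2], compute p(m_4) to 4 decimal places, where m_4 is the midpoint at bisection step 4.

4.2898

p(-2.5) = -18.9375 < 0, so the root lies in [-3, -2.5]
p(-2.75) = -8.941406 < 0, so the root lies in [-3, -2.75]
p(-2.875) = -0.743408 < 0, so the root lies in [-3, -2.875]
p(-2.9375) = 4.2898 > 0, so the root lies in [-2.9375, -2.875]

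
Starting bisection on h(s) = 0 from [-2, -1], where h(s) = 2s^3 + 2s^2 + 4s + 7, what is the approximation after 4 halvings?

midpoint -1.5: h = -1.25 < 0 → [-1.5, -1]
midpoint -1.25: h = 1.21875 > 0 → [-1.5, -1.25]
midpoint -1.375: h = 0.082031 > 0 → [-1.5, -1.375]
midpoint -1.4375: h = -0.5581 < 0 → [-1.4375, -1.375]

-1.4375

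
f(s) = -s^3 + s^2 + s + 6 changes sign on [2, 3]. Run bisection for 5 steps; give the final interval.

[2.40625, 2.4375]

f(2.5) = -0.875 < 0, so the root lies in [2, 2.5]
f(2.25) = 1.921875 > 0, so the root lies in [2.25, 2.5]
f(2.375) = 0.619141 > 0, so the root lies in [2.375, 2.5]
f(2.4375) = -0.1033 < 0, so the root lies in [2.375, 2.4375]
f(2.40625) = 0.264 > 0, so the root lies in [2.40625, 2.4375]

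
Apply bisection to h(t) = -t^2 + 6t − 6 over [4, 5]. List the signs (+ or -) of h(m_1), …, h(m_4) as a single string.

+-++

midpoint 4.5: h = 0.75 > 0 → [4.5, 5]
midpoint 4.75: h = -0.0625 < 0 → [4.5, 4.75]
midpoint 4.625: h = 0.359375 > 0 → [4.625, 4.75]
midpoint 4.6875: h = 0.1523 > 0 → [4.6875, 4.75]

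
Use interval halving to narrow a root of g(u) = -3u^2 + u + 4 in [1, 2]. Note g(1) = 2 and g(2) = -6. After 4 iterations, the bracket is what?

m = 1.5, g(m) = -1.25 (−); new bracket [1, 1.5]
m = 1.25, g(m) = 0.5625 (+); new bracket [1.25, 1.5]
m = 1.375, g(m) = -0.296875 (−); new bracket [1.25, 1.375]
m = 1.3125, g(m) = 0.1445 (+); new bracket [1.3125, 1.375]

[1.3125, 1.375]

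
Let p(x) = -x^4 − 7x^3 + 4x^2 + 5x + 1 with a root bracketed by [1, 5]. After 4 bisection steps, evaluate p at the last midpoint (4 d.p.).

x = 3 gives p = -218, negative; keep [1, 3]
x = 2 gives p = -45, negative; keep [1, 2]
x = 1.5 gives p = -11.1875, negative; keep [1, 1.5]
x = 1.25 gives p = -2.6133, negative; keep [1, 1.25]

-2.6133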